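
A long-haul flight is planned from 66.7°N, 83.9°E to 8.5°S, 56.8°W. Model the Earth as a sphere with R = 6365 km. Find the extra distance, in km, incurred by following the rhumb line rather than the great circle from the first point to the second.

Great circle: cos σ = sin φ₁ sin φ₂ + cos φ₁ cos φ₂ cos Δλ,  σ = 2.0247 rad → d_gc = 12887.2 km
Rhumb line: Δψ = -1.7279, q = Δφ/Δψ = 0.7596, d_rh = R√(Δφ²+q²Δλ²) = 14517.1 km
Excess = 14517.1 − 12887.2 = 1629.9 ≈ 1630 km

1630 km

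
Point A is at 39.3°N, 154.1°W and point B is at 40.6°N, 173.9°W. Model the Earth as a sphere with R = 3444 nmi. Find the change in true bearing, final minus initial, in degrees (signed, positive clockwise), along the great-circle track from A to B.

At departure: θ₁ = atan2(sin Δλ cos φ₂, cos φ₁ sin φ₂ − sin φ₁ cos φ₂ cos Δλ) = 281.24°
At arrival: θ₂ = atan2(sin Δλ cos φ₁, −cos φ₂ sin φ₁ + sin φ₂ cos φ₁ cos Δλ) = 268.45°
Δθ = θ₂ − θ₁ = -12.8°

-12.8°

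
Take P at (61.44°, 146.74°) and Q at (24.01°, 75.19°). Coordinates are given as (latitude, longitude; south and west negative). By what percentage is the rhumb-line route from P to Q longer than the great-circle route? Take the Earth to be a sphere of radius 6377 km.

Great circle: σ = 1.0523 rad → d_gc = Rσ = 6710.4 km
Rhumb: Δφ = -0.6533, Δλ = -1.2488, Δψ = -0.9365, q = Δφ/Δψ = 0.6976 → d_rh = R√(Δφ²+q²Δλ²) = 6943.8 km
Excess = (6943.8 − 6710.4) / 6710.4 = 233.4 / 6710.4 = 3.48% ≈ 3.5%

3.5%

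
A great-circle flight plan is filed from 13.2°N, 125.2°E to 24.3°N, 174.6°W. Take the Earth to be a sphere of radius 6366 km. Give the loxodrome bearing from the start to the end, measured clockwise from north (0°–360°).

79.0°

Δψ = ln[tan(π/4+φ₂/2)/tan(π/4+φ₁/2)] = +0.2050
Δλ = +1.0507 rad (taken the short way round)
course = atan2(Δλ, Δψ) = 78.96°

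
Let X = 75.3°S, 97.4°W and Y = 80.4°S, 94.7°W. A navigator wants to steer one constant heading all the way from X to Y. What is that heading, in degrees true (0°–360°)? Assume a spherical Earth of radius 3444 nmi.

173.7°

Meridional parts: M(φ₁)=-2.0480, M(φ₂)=-2.4773 → ΔM = -0.4292;  Δλ = +0.0471 rad
tan C = Δλ / ΔM = -0.1098 → C = 173.74°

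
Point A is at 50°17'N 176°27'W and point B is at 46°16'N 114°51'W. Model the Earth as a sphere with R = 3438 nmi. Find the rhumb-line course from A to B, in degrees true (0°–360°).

95.6°

Δψ = ln[tan(π/4+φ₂/2)/tan(π/4+φ₁/2)] = -0.1054
Δλ = +1.0751 rad (taken the short way round)
course = atan2(Δλ, Δψ) = 95.60°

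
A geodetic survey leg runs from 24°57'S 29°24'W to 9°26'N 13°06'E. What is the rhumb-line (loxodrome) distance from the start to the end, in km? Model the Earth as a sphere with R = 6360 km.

Δψ = ln[tan(π/4+φ₂/2)/tan(π/4+φ₁/2)] = +0.6153;  Δφ = +0.6001 rad,  Δλ = +0.7418 rad
q = Δφ/Δψ = 0.9753
d = R·√(Δφ² + q²Δλ²) = 6360·0.93994 = 5978 km

5978 km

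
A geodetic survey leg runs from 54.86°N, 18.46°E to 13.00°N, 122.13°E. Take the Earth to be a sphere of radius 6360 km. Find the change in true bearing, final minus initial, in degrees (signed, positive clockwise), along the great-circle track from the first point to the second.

+74.5°

At departure: θ₁ = atan2(sin Δλ cos φ₂, cos φ₁ sin φ₂ − sin φ₁ cos φ₂ cos Δλ) = 71.45°
At arrival: θ₂ = atan2(sin Δλ cos φ₁, −cos φ₂ sin φ₁ + sin φ₂ cos φ₁ cos Δλ) = 145.94°
Δθ = θ₂ − θ₁ = +74.5°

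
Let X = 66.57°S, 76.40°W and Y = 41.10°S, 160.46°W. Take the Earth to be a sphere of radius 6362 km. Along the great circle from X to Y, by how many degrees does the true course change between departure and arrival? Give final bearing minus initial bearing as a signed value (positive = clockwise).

At departure: θ₁ = atan2(sin Δλ cos φ₂, cos φ₁ sin φ₂ − sin φ₁ cos φ₂ cos Δλ) = 255.79°
At arrival: θ₂ = atan2(sin Δλ cos φ₁, −cos φ₂ sin φ₁ + sin φ₂ cos φ₁ cos Δλ) = 329.24°
Δθ = θ₂ − θ₁ = +73.4°

+73.4°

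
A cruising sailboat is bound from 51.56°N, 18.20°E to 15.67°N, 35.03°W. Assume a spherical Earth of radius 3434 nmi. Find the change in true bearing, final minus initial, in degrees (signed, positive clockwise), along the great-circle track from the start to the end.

-32.5°

Initial bearing θ₁ = atan2(sin Δλ cos φ₂, cos φ₁ sin φ₂ − sin φ₁ cos φ₂ cos Δλ) = 249.82°
Final bearing θ₂ = (initial bearing from the destination back to the start) + 180° = 217.30°
Δθ = θ₂ − θ₁ = -32.5°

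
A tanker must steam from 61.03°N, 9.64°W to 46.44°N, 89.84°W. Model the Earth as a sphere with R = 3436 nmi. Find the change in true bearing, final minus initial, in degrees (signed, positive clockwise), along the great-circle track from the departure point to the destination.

-68.8°

At departure: θ₁ = atan2(sin Δλ cos φ₂, cos φ₁ sin φ₂ − sin φ₁ cos φ₂ cos Δλ) = 290.09°
At arrival: θ₂ = atan2(sin Δλ cos φ₁, −cos φ₂ sin φ₁ + sin φ₂ cos φ₁ cos Δλ) = 221.31°
Δθ = θ₂ − θ₁ = -68.8°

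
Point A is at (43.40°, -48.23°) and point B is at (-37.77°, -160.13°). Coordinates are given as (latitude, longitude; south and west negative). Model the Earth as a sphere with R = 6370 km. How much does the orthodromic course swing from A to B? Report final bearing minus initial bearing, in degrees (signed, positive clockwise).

-10.9°

At departure: θ₁ = atan2(sin Δλ cos φ₂, cos φ₁ sin φ₂ − sin φ₁ cos φ₂ cos Δλ) = 251.71°
At arrival: θ₂ = atan2(sin Δλ cos φ₁, −cos φ₂ sin φ₁ + sin φ₂ cos φ₁ cos Δλ) = 240.78°
Δθ = θ₂ − θ₁ = -10.9°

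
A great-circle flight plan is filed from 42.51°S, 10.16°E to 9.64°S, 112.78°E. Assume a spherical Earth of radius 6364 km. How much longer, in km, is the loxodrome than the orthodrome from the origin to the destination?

384 km

Great circle: cos σ = sin φ₁ sin φ₂ + cos φ₁ cos φ₂ cos Δλ,  σ = 1.6164 rad → d_gc = 10287.0 km
Rhumb line: Δψ = +0.6521, q = Δφ/Δψ = 0.8797, d_rh = R√(Δφ²+q²Δλ²) = 10671.0 km
Excess = 10671.0 − 10287.0 = 384.0 ≈ 384 km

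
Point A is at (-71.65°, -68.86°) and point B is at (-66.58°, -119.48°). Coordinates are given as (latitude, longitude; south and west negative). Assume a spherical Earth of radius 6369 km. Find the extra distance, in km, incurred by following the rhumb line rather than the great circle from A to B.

Great circle: cos σ = sin φ₁ sin φ₂ + cos φ₁ cos φ₂ cos Δλ,  σ = 0.3164 rad → d_gc = 2015.5 km
Rhumb line: Δψ = +0.2494, q = Δφ/Δψ = 0.3548, d_rh = R√(Δφ²+q²Δλ²) = 2074.3 km
Excess = 2074.3 − 2015.5 = 58.8 ≈ 59 km

59 km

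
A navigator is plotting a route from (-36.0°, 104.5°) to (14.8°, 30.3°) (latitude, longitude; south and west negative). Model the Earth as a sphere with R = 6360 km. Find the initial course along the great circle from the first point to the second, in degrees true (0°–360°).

291.2°

N = sin Δλ·cos φ₂ = -0.9303;  D = cos φ₁ sin φ₂ − sin φ₁ cos φ₂ cos Δλ = +0.3614
initial course = atan2(N, D) = 291.23°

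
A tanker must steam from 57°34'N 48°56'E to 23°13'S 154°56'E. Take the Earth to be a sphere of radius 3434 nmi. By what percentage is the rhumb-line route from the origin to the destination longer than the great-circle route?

2.8%

Great circle: σ = 2.0585 rad → d_gc = Rσ = 7068.8 nmi
Rhumb: Δφ = -1.4099, Δλ = +1.8500, Δψ = -1.6517, q = Δφ/Δψ = 0.8536 → d_rh = R√(Δφ²+q²Δλ²) = 7269.9 nmi
Excess = (7269.9 − 7068.8) / 7068.8 = 201.1 / 7068.8 = 2.84% ≈ 2.8%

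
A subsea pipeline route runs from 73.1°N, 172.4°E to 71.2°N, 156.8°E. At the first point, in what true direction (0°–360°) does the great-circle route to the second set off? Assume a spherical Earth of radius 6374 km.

θ = atan2( sin Δλ·cos φ₂ ,  cos φ₁ sin φ₂ − sin φ₁ cos φ₂ cos Δλ )
  = atan2(-0.0867, -0.0218) = 255.88°

255.9°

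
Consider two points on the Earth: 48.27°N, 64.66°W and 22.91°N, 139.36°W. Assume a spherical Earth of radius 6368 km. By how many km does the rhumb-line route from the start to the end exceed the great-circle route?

Great circle: cos σ = sin φ₁ sin φ₂ + cos φ₁ cos φ₂ cos Δλ,  σ = 1.1014 rad → d_gc = 7014.0 km
Rhumb line: Δψ = -0.5536, q = Δφ/Δψ = 0.7996, d_rh = R√(Δφ²+q²Δλ²) = 7211.9 km
Excess = 7211.9 − 7014.0 = 197.9 ≈ 198 km

198 km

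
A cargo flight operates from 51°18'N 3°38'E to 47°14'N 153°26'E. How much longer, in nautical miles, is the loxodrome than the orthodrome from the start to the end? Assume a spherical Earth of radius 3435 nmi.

1178 nmi

Great circle: cos σ = sin φ₁ sin φ₂ + cos φ₁ cos φ₂ cos Δλ,  σ = 1.3633 rad → d_gc = 4682.9 nmi
Rhumb line: Δψ = -0.1089, q = Δφ/Δψ = 0.6520, d_rh = R√(Δφ²+q²Δλ²) = 5860.9 nmi
Excess = 5860.9 − 4682.9 = 1178.0 ≈ 1178 nmi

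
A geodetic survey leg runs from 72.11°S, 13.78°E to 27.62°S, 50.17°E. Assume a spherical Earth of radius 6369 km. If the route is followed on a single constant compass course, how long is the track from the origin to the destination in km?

5468 km

Δψ = ln[tan(π/4+φ₂/2)/tan(π/4+φ₁/2)] = +1.3471;  Δφ = +0.7765 rad,  Δλ = +0.6351 rad
q = Δφ/Δψ = 0.5764
d = R·√(Δφ² + q²Δλ²) = 6369·0.85848 = 5468 km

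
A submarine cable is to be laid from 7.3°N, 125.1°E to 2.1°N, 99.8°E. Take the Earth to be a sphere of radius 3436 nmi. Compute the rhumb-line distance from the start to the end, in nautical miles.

Rhumb course C = atan2(Δλ, Δψ) with Δψ = ln[tan(π/4+φ₂/2)/tan(π/4+φ₁/2)] = -0.0911, Δλ = -0.4416 → C = 258.34°
d = R·|Δφ| / |cos C| = 3436·0.09076 / 0.20204 = 1543 nmi

1543 nmi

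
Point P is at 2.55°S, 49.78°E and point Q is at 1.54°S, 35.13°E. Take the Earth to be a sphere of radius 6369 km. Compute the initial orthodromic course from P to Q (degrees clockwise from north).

N = sin Δλ·cos φ₂ = -0.2528;  D = cos φ₁ sin φ₂ − sin φ₁ cos φ₂ cos Δλ = +0.0162
initial course = atan2(N, D) = 273.66°

273.7°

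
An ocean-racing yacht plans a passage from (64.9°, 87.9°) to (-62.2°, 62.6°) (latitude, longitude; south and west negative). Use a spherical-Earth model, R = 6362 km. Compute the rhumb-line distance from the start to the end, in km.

Δψ = ln[tan(π/4+φ₂/2)/tan(π/4+φ₁/2)] = -2.8988;  Δφ = -2.2183 rad,  Δλ = -0.4416 rad
q = Δφ/Δψ = 0.7653
d = R·√(Δφ² + q²Δλ²) = 6362·2.24390 = 14276 km

14276 km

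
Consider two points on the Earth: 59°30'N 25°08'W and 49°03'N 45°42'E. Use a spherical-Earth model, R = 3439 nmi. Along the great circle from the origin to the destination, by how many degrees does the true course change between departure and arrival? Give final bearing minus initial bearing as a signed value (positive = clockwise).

+60.2°

Initial bearing θ₁ = atan2(sin Δλ cos φ₂, cos φ₁ sin φ₂ − sin φ₁ cos φ₂ cos Δλ) = 72.27°
Final bearing θ₂ = (initial bearing from the destination back to the start) + 180° = 132.47°
Δθ = θ₂ − θ₁ = +60.2°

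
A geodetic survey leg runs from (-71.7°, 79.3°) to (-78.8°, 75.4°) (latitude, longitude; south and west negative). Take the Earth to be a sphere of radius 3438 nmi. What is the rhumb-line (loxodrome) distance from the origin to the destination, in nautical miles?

430 nmi

Rhumb course C = atan2(Δλ, Δψ) with Δψ = ln[tan(π/4+φ₂/2)/tan(π/4+φ₁/2)] = -0.4963, Δλ = -0.0681 → C = 187.81°
d = R·|Δφ| / |cos C| = 3438·0.12392 / 0.99073 = 430 nmi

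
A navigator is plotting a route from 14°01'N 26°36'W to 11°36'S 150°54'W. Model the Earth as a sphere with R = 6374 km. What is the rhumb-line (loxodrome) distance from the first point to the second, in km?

14002 km

Rhumb course C = atan2(Δλ, Δψ) with Δψ = ln[tan(π/4+φ₂/2)/tan(π/4+φ₁/2)] = -0.4510, Δλ = -2.1694 → C = 258.26°
d = R·|Δφ| / |cos C| = 6374·0.44710 / 0.20352 = 14002 km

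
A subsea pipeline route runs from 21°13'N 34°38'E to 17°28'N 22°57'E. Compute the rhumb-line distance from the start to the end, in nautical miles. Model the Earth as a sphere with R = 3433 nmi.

698 nmi

Δψ = ln[tan(π/4+φ₂/2)/tan(π/4+φ₁/2)] = -0.0694;  Δφ = -0.0654 rad,  Δλ = -0.2039 rad
q = Δφ/Δψ = 0.9434
d = R·√(Δφ² + q²Δλ²) = 3433·0.20319 = 698 nmi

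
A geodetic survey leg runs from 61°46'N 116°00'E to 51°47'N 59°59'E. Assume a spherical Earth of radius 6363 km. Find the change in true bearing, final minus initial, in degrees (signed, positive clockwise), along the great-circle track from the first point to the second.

At departure: θ₁ = atan2(sin Δλ cos φ₂, cos φ₁ sin φ₂ − sin φ₁ cos φ₂ cos Δλ) = 277.44°
At arrival: θ₂ = atan2(sin Δλ cos φ₁, −cos φ₂ sin φ₁ + sin φ₂ cos φ₁ cos Δλ) = 229.31°
Δθ = θ₂ − θ₁ = -48.1°

-48.1°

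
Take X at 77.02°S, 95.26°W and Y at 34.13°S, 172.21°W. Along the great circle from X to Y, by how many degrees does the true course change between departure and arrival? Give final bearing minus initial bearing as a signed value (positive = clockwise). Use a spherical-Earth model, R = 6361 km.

+70.3°

Initial bearing θ₁ = atan2(sin Δλ cos φ₂, cos φ₁ sin φ₂ − sin φ₁ cos φ₂ cos Δλ) = 273.98°
Final bearing θ₂ = (initial bearing from the destination back to the start) + 180° = 344.29°
Δθ = θ₂ − θ₁ = +70.3°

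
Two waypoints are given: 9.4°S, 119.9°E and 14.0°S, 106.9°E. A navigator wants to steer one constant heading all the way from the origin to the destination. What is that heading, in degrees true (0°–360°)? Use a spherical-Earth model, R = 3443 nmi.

Meridional parts: M(φ₁)=-0.1648, M(φ₂)=-0.2468 → ΔM = -0.0820;  Δλ = -0.2269 rad
tan C = Δλ / ΔM = +2.7666 → C = 250.13°

250.1°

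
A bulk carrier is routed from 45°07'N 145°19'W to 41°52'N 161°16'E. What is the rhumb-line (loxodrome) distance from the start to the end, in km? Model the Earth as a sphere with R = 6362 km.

4316 km

Δψ = ln[tan(π/4+φ₂/2)/tan(π/4+φ₁/2)] = -0.0782;  Δφ = -0.0567 rad,  Δλ = -0.9323 rad
q = Δφ/Δψ = 0.7252
d = R·√(Δφ² + q²Δλ²) = 6362·0.67848 = 4316 km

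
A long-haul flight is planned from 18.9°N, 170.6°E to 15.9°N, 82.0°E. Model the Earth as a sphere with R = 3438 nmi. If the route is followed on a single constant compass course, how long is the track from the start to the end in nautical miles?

5076 nmi

Δψ = ln[tan(π/4+φ₂/2)/tan(π/4+φ₁/2)] = -0.0549;  Δφ = -0.0524 rad,  Δλ = -1.5464 rad
q = Δφ/Δψ = 0.9541
d = R·√(Δφ² + q²Δλ²) = 3438·1.47633 = 5076 nmi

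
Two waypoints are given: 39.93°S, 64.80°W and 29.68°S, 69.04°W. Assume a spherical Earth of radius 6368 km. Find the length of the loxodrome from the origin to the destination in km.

1203 km

Δψ = ln[tan(π/4+φ₂/2)/tan(π/4+φ₁/2)] = +0.2184;  Δφ = +0.1789 rad,  Δλ = -0.0740 rad
q = Δφ/Δψ = 0.8189
d = R·√(Δφ² + q²Δλ²) = 6368·0.18888 = 1203 km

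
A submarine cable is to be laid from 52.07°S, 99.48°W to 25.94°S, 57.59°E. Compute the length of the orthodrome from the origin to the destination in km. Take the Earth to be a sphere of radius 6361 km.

Haversine: a = sin²(Δφ/2)+cos φ₁ cos φ₂ sin²(Δλ/2) = 0.58203;  σ = 2·atan2(√a,√(1−a))
σ = 99.443° → d = Rσ = 6361·1.73560 = 11040 km

11040 km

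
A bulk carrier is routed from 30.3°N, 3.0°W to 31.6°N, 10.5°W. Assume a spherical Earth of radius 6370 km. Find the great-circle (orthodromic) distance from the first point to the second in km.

729 km

cos σ = sin φ₁ sin φ₂ + cos φ₁ cos φ₂ cos Δλ
      = sin(30.30°)sin(31.60°) + cos(30.30°)cos(31.60°)cos(-7.50°) = 0.9935
σ = 6.561° → d = Rσ = 6370·0.11451 = 729 km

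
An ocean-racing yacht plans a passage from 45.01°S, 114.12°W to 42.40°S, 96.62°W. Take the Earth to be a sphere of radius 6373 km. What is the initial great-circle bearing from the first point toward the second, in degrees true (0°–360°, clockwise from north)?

84.5°

N = sin Δλ·cos φ₂ = +0.2221;  D = cos φ₁ sin φ₂ − sin φ₁ cos φ₂ cos Δλ = +0.0214
initial course = atan2(N, D) = 84.50°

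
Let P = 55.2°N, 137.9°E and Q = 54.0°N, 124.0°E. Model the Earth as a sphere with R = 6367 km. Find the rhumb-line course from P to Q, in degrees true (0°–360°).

Δψ = ln[tan(π/4+φ₂/2)/tan(π/4+φ₁/2)] = -0.0362
Δλ = -0.2426 rad (taken the short way round)
course = atan2(Δλ, Δψ) = 261.52°

261.5°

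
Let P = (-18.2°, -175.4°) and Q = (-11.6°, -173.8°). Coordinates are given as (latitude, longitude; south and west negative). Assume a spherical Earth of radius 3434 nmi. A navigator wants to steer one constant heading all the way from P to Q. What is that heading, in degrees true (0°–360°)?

Meridional parts: M(φ₁)=-0.3231, M(φ₂)=-0.2039 → ΔM = +0.1193;  Δλ = +0.0279 rad
tan C = Δλ / ΔM = +0.2341 → C = 13.18°

13.2°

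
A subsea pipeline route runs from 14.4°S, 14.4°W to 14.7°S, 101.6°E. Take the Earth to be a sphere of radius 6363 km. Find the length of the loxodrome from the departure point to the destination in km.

12469 km

Δψ = ln[tan(π/4+φ₂/2)/tan(π/4+φ₁/2)] = -0.0054;  Δφ = -0.0052 rad,  Δλ = +2.0246 rad
q = Δφ/Δψ = 0.9679
d = R·√(Δφ² + q²Δλ²) = 6363·1.95966 = 12469 km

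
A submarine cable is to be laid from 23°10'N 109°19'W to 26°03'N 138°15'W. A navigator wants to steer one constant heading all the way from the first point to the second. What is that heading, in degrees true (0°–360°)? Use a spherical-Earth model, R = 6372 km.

276.3°

Meridional parts: M(φ₁)=+0.4158, M(φ₂)=+0.4712 → ΔM = +0.0554;  Δλ = -0.5050 rad
tan C = Δλ / ΔM = -9.1219 → C = 276.26°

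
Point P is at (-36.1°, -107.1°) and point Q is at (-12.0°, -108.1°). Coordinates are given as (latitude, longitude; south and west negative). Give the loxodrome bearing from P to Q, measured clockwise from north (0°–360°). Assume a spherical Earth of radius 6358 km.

357.9°

Δψ = ln[tan(π/4+φ₂/2)/tan(π/4+φ₁/2)] = +0.4654
Δλ = -0.0175 rad (taken the short way round)
course = atan2(Δλ, Δψ) = 357.85°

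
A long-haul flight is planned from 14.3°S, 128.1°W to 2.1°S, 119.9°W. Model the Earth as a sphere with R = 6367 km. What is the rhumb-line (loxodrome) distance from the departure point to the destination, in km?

Rhumb course C = atan2(Δλ, Δψ) with Δψ = ln[tan(π/4+φ₂/2)/tan(π/4+φ₁/2)] = +0.2156, Δλ = +0.1431 → C = 33.58°
d = R·|Δφ| / |cos C| = 6367·0.21293 / 0.83309 = 1627 km

1627 km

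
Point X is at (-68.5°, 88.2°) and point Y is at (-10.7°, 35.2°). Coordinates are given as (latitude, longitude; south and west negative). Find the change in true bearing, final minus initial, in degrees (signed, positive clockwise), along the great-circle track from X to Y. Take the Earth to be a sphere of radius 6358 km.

+39.9°

Initial bearing θ₁ = atan2(sin Δλ cos φ₂, cos φ₁ sin φ₂ − sin φ₁ cos φ₂ cos Δλ) = 301.57°
Final bearing θ₂ = (initial bearing from the destination back to the start) + 180° = 341.47°
Δθ = θ₂ − θ₁ = +39.9°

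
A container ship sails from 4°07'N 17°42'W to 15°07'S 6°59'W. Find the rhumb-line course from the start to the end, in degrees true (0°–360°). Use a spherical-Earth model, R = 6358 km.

Δψ = ln[tan(π/4+φ₂/2)/tan(π/4+φ₁/2)] = -0.3389
Δλ = +0.1870 rad (taken the short way round)
course = atan2(Δλ, Δψ) = 151.10°

151.1°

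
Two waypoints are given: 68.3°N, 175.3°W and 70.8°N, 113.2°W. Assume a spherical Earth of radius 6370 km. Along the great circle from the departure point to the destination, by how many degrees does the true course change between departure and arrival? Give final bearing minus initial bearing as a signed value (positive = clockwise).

+58.9°

Initial bearing θ₁ = atan2(sin Δλ cos φ₂, cos φ₁ sin φ₂ − sin φ₁ cos φ₂ cos Δλ) = 54.65°
Final bearing θ₂ = (initial bearing from the destination back to the start) + 180° = 113.51°
Δθ = θ₂ − θ₁ = +58.9°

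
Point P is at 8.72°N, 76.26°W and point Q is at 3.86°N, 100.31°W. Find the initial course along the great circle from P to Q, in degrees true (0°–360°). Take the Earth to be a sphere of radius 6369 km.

θ = atan2( sin Δλ·cos φ₂ ,  cos φ₁ sin φ₂ − sin φ₁ cos φ₂ cos Δλ )
  = atan2(-0.4066, -0.0716) = 260.01°

260.0°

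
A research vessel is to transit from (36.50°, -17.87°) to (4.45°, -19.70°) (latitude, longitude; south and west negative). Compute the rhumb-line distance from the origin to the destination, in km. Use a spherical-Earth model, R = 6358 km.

Δψ = ln[tan(π/4+φ₂/2)/tan(π/4+φ₁/2)] = -0.6074;  Δφ = -0.5594 rad,  Δλ = -0.0319 rad
q = Δφ/Δψ = 0.9210
d = R·√(Δφ² + q²Δλ²) = 6358·0.56015 = 3561 km

3561 km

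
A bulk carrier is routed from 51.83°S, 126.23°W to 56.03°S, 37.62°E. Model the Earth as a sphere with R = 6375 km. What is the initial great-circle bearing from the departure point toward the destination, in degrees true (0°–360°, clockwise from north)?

170.6°

N = sin Δλ·cos φ₂ = +0.1554;  D = cos φ₁ sin φ₂ − sin φ₁ cos φ₂ cos Δλ = -0.9345
initial course = atan2(N, D) = 170.56°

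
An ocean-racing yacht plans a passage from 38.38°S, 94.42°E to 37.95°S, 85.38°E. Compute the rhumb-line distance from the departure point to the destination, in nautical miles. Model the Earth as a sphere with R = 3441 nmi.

428 nmi

Rhumb course C = atan2(Δλ, Δψ) with Δψ = ln[tan(π/4+φ₂/2)/tan(π/4+φ₁/2)] = +0.0095, Δλ = -0.1578 → C = 273.46°
d = R·|Δφ| / |cos C| = 3441·0.00750 / 0.06039 = 428 nmi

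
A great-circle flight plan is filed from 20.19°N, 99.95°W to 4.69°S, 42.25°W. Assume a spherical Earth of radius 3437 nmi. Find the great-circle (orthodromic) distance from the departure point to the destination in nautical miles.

3711 nmi

cos σ = sin φ₁ sin φ₂ + cos φ₁ cos φ₂ cos Δλ
      = sin(20.19°)sin(-4.69°) + cos(20.19°)cos(-4.69°)cos(57.70°) = 0.4716
σ = 61.861° → d = Rσ = 3437·1.07967 = 3711 nmi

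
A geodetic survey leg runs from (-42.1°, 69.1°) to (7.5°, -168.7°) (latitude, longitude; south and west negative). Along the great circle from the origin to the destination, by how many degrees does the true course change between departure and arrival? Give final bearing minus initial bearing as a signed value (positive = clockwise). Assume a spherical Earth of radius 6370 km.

At departure: θ₁ = atan2(sin Δλ cos φ₂, cos φ₁ sin φ₂ − sin φ₁ cos φ₂ cos Δλ) = 107.05°
At arrival: θ₂ = atan2(sin Δλ cos φ₁, −cos φ₂ sin φ₁ + sin φ₂ cos φ₁ cos Δλ) = 45.68°
Δθ = θ₂ − θ₁ = -61.4°

-61.4°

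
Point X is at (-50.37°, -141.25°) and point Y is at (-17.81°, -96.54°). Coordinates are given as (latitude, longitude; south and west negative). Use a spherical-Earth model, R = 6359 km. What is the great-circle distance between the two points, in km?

cos σ = sin φ₁ sin φ₂ + cos φ₁ cos φ₂ cos Δλ
      = sin(-50.37°)sin(-17.81°) + cos(-50.37°)cos(-17.81°)cos(44.71°) = 0.6671
σ = 48.154° → d = Rσ = 6359·0.84044 = 5344 km

5344 km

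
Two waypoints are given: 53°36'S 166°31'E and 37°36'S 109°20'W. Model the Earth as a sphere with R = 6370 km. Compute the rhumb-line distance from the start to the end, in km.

6719 km

Rhumb course C = atan2(Δλ, Δψ) with Δψ = ln[tan(π/4+φ₂/2)/tan(π/4+φ₁/2)] = +0.4032, Δλ = +1.4687 → C = 74.65°
d = R·|Δφ| / |cos C| = 6370·0.27925 / 0.26474 = 6719 km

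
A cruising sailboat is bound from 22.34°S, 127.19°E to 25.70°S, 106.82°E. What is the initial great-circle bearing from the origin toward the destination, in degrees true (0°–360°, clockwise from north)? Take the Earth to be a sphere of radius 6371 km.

N = sin Δλ·cos φ₂ = -0.3136;  D = cos φ₁ sin φ₂ − sin φ₁ cos φ₂ cos Δλ = -0.0800
initial course = atan2(N, D) = 255.69°

255.7°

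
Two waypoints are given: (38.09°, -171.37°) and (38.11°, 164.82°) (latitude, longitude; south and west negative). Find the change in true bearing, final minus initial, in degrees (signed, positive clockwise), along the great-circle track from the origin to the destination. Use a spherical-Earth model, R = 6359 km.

At departure: θ₁ = atan2(sin Δλ cos φ₂, cos φ₁ sin φ₂ − sin φ₁ cos φ₂ cos Δλ) = 277.47°
At arrival: θ₂ = atan2(sin Δλ cos φ₁, −cos φ₂ sin φ₁ + sin φ₂ cos φ₁ cos Δλ) = 262.65°
Δθ = θ₂ − θ₁ = -14.8°

-14.8°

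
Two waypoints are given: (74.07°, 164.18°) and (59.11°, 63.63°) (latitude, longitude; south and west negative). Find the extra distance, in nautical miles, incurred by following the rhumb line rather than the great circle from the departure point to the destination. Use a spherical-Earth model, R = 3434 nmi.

Great circle: cos σ = sin φ₁ sin φ₂ + cos φ₁ cos φ₂ cos Δλ,  σ = 0.6445 rad → d_gc = 2213.2 nmi
Rhumb line: Δψ = -0.6804, q = Δφ/Δψ = 0.3837, d_rh = R√(Δφ²+q²Δλ²) = 2480.4 nmi
Excess = 2480.4 − 2213.2 = 267.2 ≈ 267 nmi

267 nmi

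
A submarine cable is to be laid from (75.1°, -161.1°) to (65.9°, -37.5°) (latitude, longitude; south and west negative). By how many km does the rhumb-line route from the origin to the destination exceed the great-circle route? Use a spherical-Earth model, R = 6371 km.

Great circle: cos σ = sin φ₁ sin φ₂ + cos φ₁ cos φ₂ cos Δλ,  σ = 0.6023 rad → d_gc = 3837.2 km
Rhumb line: Δψ = -0.4901, q = Δφ/Δψ = 0.3276, d_rh = R√(Δφ²+q²Δλ²) = 4617.6 km
Excess = 4617.6 − 3837.2 = 780.4 ≈ 780 km

780 km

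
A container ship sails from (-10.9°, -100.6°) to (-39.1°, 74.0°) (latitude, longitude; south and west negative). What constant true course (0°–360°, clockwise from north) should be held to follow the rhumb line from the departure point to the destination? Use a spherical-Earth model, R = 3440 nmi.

Δψ = ln[tan(π/4+φ₂/2)/tan(π/4+φ₁/2)] = -0.5511
Δλ = +3.0473 rad (taken the short way round)
course = atan2(Δλ, Δψ) = 100.25°

100.3°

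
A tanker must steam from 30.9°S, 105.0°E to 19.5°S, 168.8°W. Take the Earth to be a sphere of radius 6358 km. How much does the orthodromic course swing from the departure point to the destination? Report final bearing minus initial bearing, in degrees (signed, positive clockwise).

-43.6°

Initial bearing θ₁ = atan2(sin Δλ cos φ₂, cos φ₁ sin φ₂ − sin φ₁ cos φ₂ cos Δλ) = 105.13°
Final bearing θ₂ = (initial bearing from the destination back to the start) + 180° = 61.49°
Δθ = θ₂ − θ₁ = -43.6°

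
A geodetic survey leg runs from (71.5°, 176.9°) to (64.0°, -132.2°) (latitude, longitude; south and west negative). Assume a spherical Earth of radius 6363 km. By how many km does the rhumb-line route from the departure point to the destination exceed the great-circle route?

64 km

Great circle: cos σ = sin φ₁ sin φ₂ + cos φ₁ cos φ₂ cos Δλ,  σ = 0.3480 rad → d_gc = 2214.0 km
Rhumb line: Δψ = -0.3490, q = Δφ/Δψ = 0.3751, d_rh = R√(Δφ²+q²Δλ²) = 2278.2 km
Excess = 2278.2 − 2214.0 = 64.2 ≈ 64 km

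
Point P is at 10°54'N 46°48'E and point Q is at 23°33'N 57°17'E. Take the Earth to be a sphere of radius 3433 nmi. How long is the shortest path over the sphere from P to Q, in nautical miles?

966 nmi

Haversine: a = sin²(Δφ/2)+cos φ₁ cos φ₂ sin²(Δλ/2) = 0.01965;  σ = 2·atan2(√a,√(1−a))
σ = 16.116° → d = Rσ = 3433·0.28128 = 966 nmi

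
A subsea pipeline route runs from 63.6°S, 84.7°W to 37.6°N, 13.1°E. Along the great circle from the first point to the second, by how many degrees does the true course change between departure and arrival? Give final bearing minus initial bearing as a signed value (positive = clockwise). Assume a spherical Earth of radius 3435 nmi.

-44.2°

At departure: θ₁ = atan2(sin Δλ cos φ₂, cos φ₁ sin φ₂ − sin φ₁ cos φ₂ cos Δλ) = 77.43°
At arrival: θ₂ = atan2(sin Δλ cos φ₁, −cos φ₂ sin φ₁ + sin φ₂ cos φ₁ cos Δλ) = 33.21°
Δθ = θ₂ − θ₁ = -44.2°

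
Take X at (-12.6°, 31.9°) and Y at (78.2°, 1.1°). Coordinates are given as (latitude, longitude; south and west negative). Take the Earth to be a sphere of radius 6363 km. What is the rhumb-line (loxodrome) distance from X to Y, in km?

Rhumb course C = atan2(Δλ, Δψ) with Δψ = ln[tan(π/4+φ₂/2)/tan(π/4+φ₁/2)] = +2.4914, Δλ = -0.5376 → C = 347.82°
d = R·|Δφ| / |cos C| = 6363·1.58476 / 0.97751 = 10316 km

10316 km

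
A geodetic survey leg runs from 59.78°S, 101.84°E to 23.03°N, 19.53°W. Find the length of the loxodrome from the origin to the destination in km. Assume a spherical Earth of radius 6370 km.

Δψ = ln[tan(π/4+φ₂/2)/tan(π/4+φ₁/2)] = +1.7225;  Δφ = +1.4453 rad,  Δλ = -2.1183 rad
q = Δφ/Δψ = 0.8391
d = R·√(Δφ² + q²Δλ²) = 6370·2.29085 = 14593 km

14593 km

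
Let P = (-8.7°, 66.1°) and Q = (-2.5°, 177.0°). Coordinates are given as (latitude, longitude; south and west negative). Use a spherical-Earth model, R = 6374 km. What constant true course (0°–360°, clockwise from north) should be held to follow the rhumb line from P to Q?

86.8°

Meridional parts: M(φ₁)=-0.1524, M(φ₂)=-0.0436 → ΔM = +0.1088;  Δλ = +1.9356 rad
tan C = Δλ / ΔM = +17.7929 → C = 86.78°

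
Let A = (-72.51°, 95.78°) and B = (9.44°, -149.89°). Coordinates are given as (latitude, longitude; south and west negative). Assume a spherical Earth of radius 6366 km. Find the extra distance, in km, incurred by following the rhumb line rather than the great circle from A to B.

Great circle: cos σ = sin φ₁ sin φ₂ + cos φ₁ cos φ₂ cos Δλ,  σ = 1.8531 rad → d_gc = 11796.9 km
Rhumb line: Δψ = +2.0374, q = Δφ/Δψ = 0.7020, d_rh = R√(Δφ²+q²Δλ²) = 12744.7 km
Excess = 12744.7 − 11796.9 = 947.8 ≈ 948 km

948 km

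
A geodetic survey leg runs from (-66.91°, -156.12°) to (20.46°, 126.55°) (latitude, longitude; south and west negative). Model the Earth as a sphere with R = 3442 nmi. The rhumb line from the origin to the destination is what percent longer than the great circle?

2.2%

Great circle: σ = 1.8141 rad → d_gc = Rσ = 6244.3 nmi
Rhumb: Δφ = +1.5249, Δλ = -1.3497, Δψ = +1.9532, q = Δφ/Δψ = 0.7807 → d_rh = R√(Δφ²+q²Δλ²) = 6379.8 nmi
Excess = (6379.8 − 6244.3) / 6244.3 = 135.5 / 6244.3 = 2.17% ≈ 2.2%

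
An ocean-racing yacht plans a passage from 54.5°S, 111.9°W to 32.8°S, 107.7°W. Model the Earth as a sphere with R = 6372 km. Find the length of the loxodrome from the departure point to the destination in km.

Rhumb course C = atan2(Δλ, Δψ) with Δψ = ln[tan(π/4+φ₂/2)/tan(π/4+φ₁/2)] = +0.5325, Δλ = +0.0733 → C = 7.84°
d = R·|Δφ| / |cos C| = 6372·0.37874 / 0.99066 = 2436 km

2436 km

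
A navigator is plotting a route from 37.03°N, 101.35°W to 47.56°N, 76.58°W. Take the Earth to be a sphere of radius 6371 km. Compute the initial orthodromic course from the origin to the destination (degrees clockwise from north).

θ = atan2( sin Δλ·cos φ₂ ,  cos φ₁ sin φ₂ − sin φ₁ cos φ₂ cos Δλ )
  = atan2(+0.2827, +0.2201) = 52.10°

52.1°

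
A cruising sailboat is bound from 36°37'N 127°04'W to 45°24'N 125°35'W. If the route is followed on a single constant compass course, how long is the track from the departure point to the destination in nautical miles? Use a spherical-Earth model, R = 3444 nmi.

532 nmi

Δψ = ln[tan(π/4+φ₂/2)/tan(π/4+φ₁/2)] = +0.2036;  Δφ = +0.1533 rad,  Δλ = +0.0259 rad
q = Δφ/Δψ = 0.7528
d = R·√(Δφ² + q²Δλ²) = 3444·0.15453 = 532 nmi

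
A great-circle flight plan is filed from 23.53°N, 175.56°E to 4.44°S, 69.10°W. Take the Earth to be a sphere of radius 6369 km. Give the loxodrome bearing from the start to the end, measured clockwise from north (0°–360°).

104.0°

Δψ = ln[tan(π/4+φ₂/2)/tan(π/4+φ₁/2)] = -0.5003
Δλ = +2.0131 rad (taken the short way round)
course = atan2(Δλ, Δψ) = 103.96°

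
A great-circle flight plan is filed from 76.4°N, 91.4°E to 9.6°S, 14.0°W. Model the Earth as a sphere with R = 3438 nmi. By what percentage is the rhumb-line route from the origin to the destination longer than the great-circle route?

7.1%

Great circle: σ = 1.7964 rad → d_gc = Rσ = 6175.9 nmi
Rhumb: Δφ = -1.5010, Δλ = -1.8396, Δψ = -2.2949, q = Δφ/Δψ = 0.6540 → d_rh = R√(Δφ²+q²Δλ²) = 6613.6 nmi
Excess = (6613.6 − 6175.9) / 6175.9 = 437.7 / 6175.9 = 7.09% ≈ 7.1%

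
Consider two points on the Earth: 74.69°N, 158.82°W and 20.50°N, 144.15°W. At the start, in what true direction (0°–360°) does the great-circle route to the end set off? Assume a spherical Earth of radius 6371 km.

163.1°

θ = atan2( sin Δλ·cos φ₂ ,  cos φ₁ sin φ₂ − sin φ₁ cos φ₂ cos Δλ )
  = atan2(+0.2372, -0.7815) = 163.12°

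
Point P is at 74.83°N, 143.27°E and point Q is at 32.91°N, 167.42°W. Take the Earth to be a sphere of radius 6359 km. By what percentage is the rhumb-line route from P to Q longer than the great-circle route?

2.1%

Great circle: σ = 0.8398 rad → d_gc = Rσ = 5340.2 km
Rhumb: Δφ = -0.7316, Δλ = +0.8606, Δψ = -1.4073, q = Δφ/Δψ = 0.5199 → d_rh = R√(Δφ²+q²Δλ²) = 5453.5 km
Excess = (5453.5 − 5340.2) / 5340.2 = 113.3 / 5340.2 = 2.12% ≈ 2.1%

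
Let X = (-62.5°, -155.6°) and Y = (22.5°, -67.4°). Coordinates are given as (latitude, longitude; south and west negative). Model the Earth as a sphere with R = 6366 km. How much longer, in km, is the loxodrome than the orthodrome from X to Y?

Great circle: cos σ = sin φ₁ sin φ₂ + cos φ₁ cos φ₂ cos Δλ,  σ = 1.9029 rad → d_gc = 12113.9 km
Rhumb line: Δψ = +1.8109, q = Δφ/Δψ = 0.8192, d_rh = R√(Δφ²+q²Δλ²) = 12395.2 km
Excess = 12395.2 − 12113.9 = 281.3 ≈ 281 km

281 km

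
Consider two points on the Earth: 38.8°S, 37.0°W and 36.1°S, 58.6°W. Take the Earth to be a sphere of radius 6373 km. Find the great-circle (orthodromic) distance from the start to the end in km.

Haversine: a = sin²(Δφ/2)+cos φ₁ cos φ₂ sin²(Δλ/2) = 0.02266;  σ = 2·atan2(√a,√(1−a))
σ = 17.317° → d = Rσ = 6373·0.30225 = 1926 km

1926 km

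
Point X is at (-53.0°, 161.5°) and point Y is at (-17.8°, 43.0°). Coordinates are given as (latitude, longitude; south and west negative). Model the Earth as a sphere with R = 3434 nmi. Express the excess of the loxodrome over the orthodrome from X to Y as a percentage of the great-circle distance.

Great circle: σ = 1.6001 rad → d_gc = Rσ = 5494.7 nmi
Rhumb: Δφ = +0.6144, Δλ = -2.0682, Δψ = +0.7790, q = Δφ/Δψ = 0.7886 → d_rh = R√(Δφ²+q²Δλ²) = 5985.0 nmi
Excess = (5985.0 − 5494.7) / 5494.7 = 490.3 / 5494.7 = 8.92% ≈ 8.9%

8.9%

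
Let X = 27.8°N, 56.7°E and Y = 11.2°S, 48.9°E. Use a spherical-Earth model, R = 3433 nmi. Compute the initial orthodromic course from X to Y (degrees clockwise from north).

192.0°

N = sin Δλ·cos φ₂ = -0.1331;  D = cos φ₁ sin φ₂ − sin φ₁ cos φ₂ cos Δλ = -0.6251
initial course = atan2(N, D) = 192.02°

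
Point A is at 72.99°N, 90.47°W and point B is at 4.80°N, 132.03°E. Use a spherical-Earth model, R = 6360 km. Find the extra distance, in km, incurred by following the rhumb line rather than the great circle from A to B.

1692 km

Great circle: cos σ = sin φ₁ sin φ₂ + cos φ₁ cos φ₂ cos Δλ,  σ = 1.7061 rad → d_gc = 10850.9 km
Rhumb line: Δψ = -1.8163, q = Δφ/Δψ = 0.6552, d_rh = R√(Δφ²+q²Δλ²) = 12542.5 km
Excess = 12542.5 − 10850.9 = 1691.6 ≈ 1692 km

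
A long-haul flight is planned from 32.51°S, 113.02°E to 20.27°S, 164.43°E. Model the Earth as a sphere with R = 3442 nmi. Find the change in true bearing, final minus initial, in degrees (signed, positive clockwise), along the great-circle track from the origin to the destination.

-24.3°

At departure: θ₁ = atan2(sin Δλ cos φ₂, cos φ₁ sin φ₂ − sin φ₁ cos φ₂ cos Δλ) = 88.26°
At arrival: θ₂ = atan2(sin Δλ cos φ₁, −cos φ₂ sin φ₁ + sin φ₂ cos φ₁ cos Δλ) = 63.97°
Δθ = θ₂ − θ₁ = -24.3°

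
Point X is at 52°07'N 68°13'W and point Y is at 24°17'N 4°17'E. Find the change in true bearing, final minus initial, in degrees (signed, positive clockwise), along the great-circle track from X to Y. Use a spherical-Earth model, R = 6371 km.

+50.1°

Initial bearing θ₁ = atan2(sin Δλ cos φ₂, cos φ₁ sin φ₂ − sin φ₁ cos φ₂ cos Δλ) = 87.62°
Final bearing θ₂ = (initial bearing from the destination back to the start) + 180° = 137.70°
Δθ = θ₂ − θ₁ = +50.1°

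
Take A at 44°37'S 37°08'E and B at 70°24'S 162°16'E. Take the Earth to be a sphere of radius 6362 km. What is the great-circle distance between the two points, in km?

6483 km

Haversine: a = sin²(Δφ/2)+cos φ₁ cos φ₂ sin²(Δλ/2) = 0.23788;  σ = 2·atan2(√a,√(1−a))
σ = 58.382° → d = Rσ = 6362·1.01896 = 6483 km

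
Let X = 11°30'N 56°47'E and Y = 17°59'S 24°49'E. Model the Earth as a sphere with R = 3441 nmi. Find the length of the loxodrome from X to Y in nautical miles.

2594 nmi

Δψ = ln[tan(π/4+φ₂/2)/tan(π/4+φ₁/2)] = -0.5212;  Δφ = -0.5146 rad,  Δλ = -0.5579 rad
q = Δφ/Δψ = 0.9873
d = R·√(Δφ² + q²Δλ²) = 3441·0.75378 = 2594 nmi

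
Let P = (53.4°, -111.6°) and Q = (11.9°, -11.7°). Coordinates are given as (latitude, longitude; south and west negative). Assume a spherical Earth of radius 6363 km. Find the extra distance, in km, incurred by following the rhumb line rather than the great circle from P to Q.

492 km

Great circle: cos σ = sin φ₁ sin φ₂ + cos φ₁ cos φ₂ cos Δλ,  σ = 1.5055 rad → d_gc = 9579.6 km
Rhumb line: Δψ = -0.8973, q = Δφ/Δψ = 0.8072, d_rh = R√(Δφ²+q²Δλ²) = 10072.0 km
Excess = 10072.0 − 9579.6 = 492.4 ≈ 492 km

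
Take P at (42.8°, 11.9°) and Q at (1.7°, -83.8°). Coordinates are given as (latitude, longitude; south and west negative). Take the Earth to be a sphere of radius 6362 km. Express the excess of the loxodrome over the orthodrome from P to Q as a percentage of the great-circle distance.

Great circle: σ = 1.6235 rad → d_gc = Rσ = 10328.7 km
Rhumb: Δφ = -0.7173, Δλ = -1.6703, Δψ = -0.7984, q = Δφ/Δψ = 0.8985 → d_rh = R√(Δφ²+q²Δλ²) = 10582.0 km
Excess = (10582.0 − 10328.7) / 10328.7 = 253.3 / 10328.7 = 2.452% ≈ 2.5%

2.5%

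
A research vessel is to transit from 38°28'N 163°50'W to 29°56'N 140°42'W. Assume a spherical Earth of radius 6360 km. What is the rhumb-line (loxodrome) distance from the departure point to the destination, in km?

2322 km

Rhumb course C = atan2(Δλ, Δψ) with Δψ = ln[tan(π/4+φ₂/2)/tan(π/4+φ₁/2)] = -0.1804, Δλ = +0.4038 → C = 114.07°
d = R·|Δφ| / |cos C| = 6360·0.14893 / 0.40793 = 2322 km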